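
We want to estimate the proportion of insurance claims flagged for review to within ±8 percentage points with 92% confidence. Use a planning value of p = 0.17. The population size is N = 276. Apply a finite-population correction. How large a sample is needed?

55

For a proportion with margin E = 0.08 at 92% confidence, z = 1.751.
n = p̂(1−p̂)(z/E)² = 0.17 × 0.83 × (1.751/0.08)² = 67.60 — call this n₀.
Finite-population correction with N = 276: n = n₀ / (1 + (n₀−1)/N) = 67.60 / 1.241 = 54.47
Round up: n = 55.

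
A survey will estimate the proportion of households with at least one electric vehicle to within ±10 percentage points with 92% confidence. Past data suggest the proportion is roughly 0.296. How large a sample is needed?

For a proportion with margin E = 0.1 at 92% confidence, z = 1.751.
n = p̂(1−p̂)(z/E)² = 0.296 × 0.704 × (1.751/0.1)² = 63.89
Round up: n = 64.

64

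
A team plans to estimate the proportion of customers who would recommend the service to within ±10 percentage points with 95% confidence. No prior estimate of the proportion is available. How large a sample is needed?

97

For a proportion with margin E = 0.1 at 95% confidence, z = 1.960.
With no prior estimate, use p = 0.5, which maximizes p(1−p) at 0.25.
n = 0.25 × (z/E)² = 0.25 × (1.960/0.1)² = 96.04
Round up: n = 97.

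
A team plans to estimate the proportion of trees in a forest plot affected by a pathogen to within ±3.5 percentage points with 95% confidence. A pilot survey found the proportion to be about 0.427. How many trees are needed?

n = 768

For a proportion with margin E = 0.035 at 95% confidence, z = 1.960.
n = p̂(1−p̂)(z/E)² = 0.427 × 0.573 × (1.960/0.035)² = 767.29
Round up: n = 768.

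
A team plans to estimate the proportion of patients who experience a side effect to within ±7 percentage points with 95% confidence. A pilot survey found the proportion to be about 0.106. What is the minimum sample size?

For a proportion with margin E = 0.07 at 95% confidence, z = 1.960.
n = p̂(1−p̂)(z/E)² = 0.106 × 0.894 × (1.960/0.07)² = 74.29
Round up: n = 75.

75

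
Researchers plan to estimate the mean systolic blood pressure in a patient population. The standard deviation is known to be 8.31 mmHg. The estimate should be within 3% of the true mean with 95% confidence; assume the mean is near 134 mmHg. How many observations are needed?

For a mean, the margin of error is E = z·σ/√n, so n = (zσ/E)².
At 95% confidence, z = 1.960.
E = 3% of 134 = 4.02 mmHg.
n = (1.960 × 8.31 / 4.02)² = 16.42
Round up: n = 17.

17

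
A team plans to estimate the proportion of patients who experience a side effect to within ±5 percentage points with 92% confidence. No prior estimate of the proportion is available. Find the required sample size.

For a proportion with margin E = 0.05 at 92% confidence, z = 1.751.
With no prior estimate, use p = 0.5, which maximizes p(1−p) at 0.25.
n = 0.25 × (z/E)² = 0.25 × (1.751/0.05)² = 306.60
Round up: n = 307.

307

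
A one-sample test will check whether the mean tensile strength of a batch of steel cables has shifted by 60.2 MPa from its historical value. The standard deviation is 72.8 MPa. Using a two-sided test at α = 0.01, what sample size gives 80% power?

For a one-sample z-test, n = ((z_{α/2} + z_β)·σ/δ)².
z_{α/2} = 2.576 (two-sided α = 0.01); z_β = 0.842 (power 80% → β = 0.2).
n = (3.418 × 72.8 / 60.2)² = 17.08
Round up: n = 18.

18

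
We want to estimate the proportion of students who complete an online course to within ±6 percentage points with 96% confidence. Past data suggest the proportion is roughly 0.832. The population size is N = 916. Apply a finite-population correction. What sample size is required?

For a proportion with margin E = 0.06 at 96% confidence, z = 2.054.
n = p̂(1−p̂)(z/E)² = 0.832 × 0.168 × (2.054/0.06)² = 163.81 — call this n₀.
Finite-population correction with N = 916: n = n₀ / (1 + (n₀−1)/N) = 163.81 / 1.178 = 139.06
Round up: n = 140.

140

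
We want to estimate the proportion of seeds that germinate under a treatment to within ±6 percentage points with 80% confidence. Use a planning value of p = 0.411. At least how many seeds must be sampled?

n = 111

For a proportion with margin E = 0.06 at 80% confidence, z = 1.282.
n = p̂(1−p̂)(z/E)² = 0.411 × 0.589 × (1.282/0.06)² = 110.52
Round up: n = 111.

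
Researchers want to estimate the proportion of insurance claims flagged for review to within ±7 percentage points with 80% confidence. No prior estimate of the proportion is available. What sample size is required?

For a proportion with margin E = 0.07 at 80% confidence, z = 1.282.
With no prior estimate, use p = 0.5, which maximizes p(1−p) at 0.25.
n = 0.25 × (z/E)² = 0.25 × (1.282/0.07)² = 83.85
Round up: n = 84.

84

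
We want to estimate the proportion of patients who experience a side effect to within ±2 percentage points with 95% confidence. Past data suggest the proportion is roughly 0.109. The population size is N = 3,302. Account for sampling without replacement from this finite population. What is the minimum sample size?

n = 728

For a proportion with margin E = 0.02 at 95% confidence, z = 1.960.
n = p̂(1−p̂)(z/E)² = 0.109 × 0.891 × (1.960/0.02)² = 932.73 — call this n₀.
Finite-population correction with N = 3,302: n = n₀ / (1 + (n₀−1)/N) = 932.73 / 1.282 = 727.56
Round up: n = 728.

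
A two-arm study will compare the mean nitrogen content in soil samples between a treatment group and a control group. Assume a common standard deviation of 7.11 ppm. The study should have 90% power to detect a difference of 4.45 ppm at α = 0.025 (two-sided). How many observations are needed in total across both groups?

128 total

For two equal groups, n per group = 2·((z_{α/2} + z_β)·σ/δ)².
z_{α/2} = 2.241; z_β = 1.282 (power 90%).
n = 2 × (3.523 × 7.11 / 4.45)² = 2 × 31.68 = 63.36
Round up: n = 64 per group.
Total across both groups: 2 × 64 = 128.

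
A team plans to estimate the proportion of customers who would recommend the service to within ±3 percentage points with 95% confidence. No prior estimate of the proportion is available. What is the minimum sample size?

For a proportion with margin E = 0.03 at 95% confidence, z = 1.960.
With no prior estimate, use p = 0.5, which maximizes p(1−p) at 0.25.
n = 0.25 × (z/E)² = 0.25 × (1.960/0.03)² = 1067.11
Round up: n = 1068.

n = 1068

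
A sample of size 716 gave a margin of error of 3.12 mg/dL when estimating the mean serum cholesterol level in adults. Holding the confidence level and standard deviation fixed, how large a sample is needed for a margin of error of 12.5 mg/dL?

n = 45

Margin of error scales as 1/√n, so n₂ = n₁·(E₁/E₂)².
n₂ = 716 × (3.12/12.5)² = 716 × 0.0623 = 44.61
Round up: n₂ = 45.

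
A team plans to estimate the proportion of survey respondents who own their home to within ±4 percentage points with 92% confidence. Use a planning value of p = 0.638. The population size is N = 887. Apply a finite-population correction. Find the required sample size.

For a proportion with margin E = 0.04 at 92% confidence, z = 1.751.
n = p̂(1−p̂)(z/E)² = 0.638 × 0.362 × (1.751/0.04)² = 442.57 — call this n₀.
Finite-population correction with N = 887: n = n₀ / (1 + (n₀−1)/N) = 442.57 / 1.498 = 295.44
Round up: n = 296.

296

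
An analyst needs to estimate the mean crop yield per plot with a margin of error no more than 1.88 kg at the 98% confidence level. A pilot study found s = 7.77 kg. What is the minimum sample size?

For a mean, the margin of error is E = z·σ/√n, so n = (zσ/E)².
At 98% confidence, z = 2.326.
n = (2.326 × 7.77 / 1.88)² = 92.42
Round up: n = 93.

n = 93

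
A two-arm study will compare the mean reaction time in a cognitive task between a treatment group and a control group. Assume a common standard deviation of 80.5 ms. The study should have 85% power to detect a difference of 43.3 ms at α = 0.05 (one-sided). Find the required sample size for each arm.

50 per group

For two equal groups, n per group = 2·((z_α + z_β)·σ/δ)².
z_α = 1.645; z_β = 1.036 (power 85%).
n = 2 × (2.681 × 80.5 / 43.3)² = 2 × 24.84 = 49.68
Round up: n = 50 per group.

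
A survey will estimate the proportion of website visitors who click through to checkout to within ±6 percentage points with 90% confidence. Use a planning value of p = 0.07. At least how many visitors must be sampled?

49

For a proportion with margin E = 0.06 at 90% confidence, z = 1.645.
n = p̂(1−p̂)(z/E)² = 0.07 × 0.93 × (1.645/0.06)² = 48.93
Round up: n = 49.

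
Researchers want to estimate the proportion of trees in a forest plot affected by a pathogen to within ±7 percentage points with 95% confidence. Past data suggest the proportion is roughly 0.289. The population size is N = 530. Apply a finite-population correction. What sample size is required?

n = 124

For a proportion with margin E = 0.07 at 95% confidence, z = 1.960.
n = p̂(1−p̂)(z/E)² = 0.289 × 0.711 × (1.960/0.07)² = 161.10 — call this n₀.
Finite-population correction with N = 530: n = n₀ / (1 + (n₀−1)/N) = 161.10 / 1.302 = 123.73
Round up: n = 124.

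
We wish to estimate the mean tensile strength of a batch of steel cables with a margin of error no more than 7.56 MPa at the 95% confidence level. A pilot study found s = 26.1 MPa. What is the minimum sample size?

For a mean, the margin of error is E = z·σ/√n, so n = (zσ/E)².
At 95% confidence, z = 1.960.
n = (1.960 × 26.1 / 7.56)² = 45.79
Round up: n = 46.

46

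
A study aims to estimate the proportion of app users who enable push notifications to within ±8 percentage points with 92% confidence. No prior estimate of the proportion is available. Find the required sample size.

For a proportion with margin E = 0.08 at 92% confidence, z = 1.751.
With no prior estimate, use p = 0.5, which maximizes p(1−p) at 0.25.
n = 0.25 × (z/E)² = 0.25 × (1.751/0.08)² = 119.77
Round up: n = 120.

120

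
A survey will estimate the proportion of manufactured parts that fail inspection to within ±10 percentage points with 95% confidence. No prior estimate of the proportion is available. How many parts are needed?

97

For a proportion with margin E = 0.1 at 95% confidence, z = 1.960.
With no prior estimate, use p = 0.5, which maximizes p(1−p) at 0.25.
n = 0.25 × (z/E)² = 0.25 × (1.960/0.1)² = 96.04
Round up: n = 97.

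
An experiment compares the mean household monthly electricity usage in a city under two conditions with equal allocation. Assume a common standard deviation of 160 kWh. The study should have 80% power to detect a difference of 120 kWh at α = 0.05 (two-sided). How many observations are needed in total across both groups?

For two equal groups, n per group = 2·((z_{α/2} + z_β)·σ/δ)².
z_{α/2} = 1.960; z_β = 0.842 (power 80%).
n = 2 × (2.802 × 160 / 120)² = 2 × 13.96 = 27.92
Round up: n = 28 per group.
Total across both groups: 2 × 28 = 56.

56 total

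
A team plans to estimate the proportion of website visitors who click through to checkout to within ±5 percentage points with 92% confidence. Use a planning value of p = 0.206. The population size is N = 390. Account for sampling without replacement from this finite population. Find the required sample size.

133

For a proportion with margin E = 0.05 at 92% confidence, z = 1.751.
n = p̂(1−p̂)(z/E)² = 0.206 × 0.794 × (1.751/0.05)² = 200.59 — call this n₀.
Finite-population correction with N = 390: n = n₀ / (1 + (n₀−1)/N) = 200.59 / 1.512 = 132.67
Round up: n = 133.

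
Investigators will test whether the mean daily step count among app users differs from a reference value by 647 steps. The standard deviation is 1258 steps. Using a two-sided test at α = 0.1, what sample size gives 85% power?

n = 28

For a one-sample z-test, n = ((z_{α/2} + z_β)·σ/δ)².
z_{α/2} = 1.645 (two-sided α = 0.1); z_β = 1.036 (power 85% → β = 0.15).
n = (2.681 × 1258 / 647)² = 27.17
Round up: n = 28.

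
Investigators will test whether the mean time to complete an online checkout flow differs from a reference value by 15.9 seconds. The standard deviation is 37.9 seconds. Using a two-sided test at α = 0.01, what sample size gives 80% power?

67

For a one-sample z-test, n = ((z_{α/2} + z_β)·σ/δ)².
z_{α/2} = 2.576 (two-sided α = 0.01); z_β = 0.842 (power 80% → β = 0.2).
n = (3.418 × 37.9 / 15.9)² = 66.38
Round up: n = 67.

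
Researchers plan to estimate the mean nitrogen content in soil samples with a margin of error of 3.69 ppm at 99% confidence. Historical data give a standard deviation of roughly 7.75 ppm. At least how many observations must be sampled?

30

For a mean, the margin of error is E = z·σ/√n, so n = (zσ/E)².
At 99% confidence, z = 2.576.
n = (2.576 × 7.75 / 3.69)² = 29.27
Round up: n = 30.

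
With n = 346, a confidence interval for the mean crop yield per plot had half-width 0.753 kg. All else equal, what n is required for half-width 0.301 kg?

Margin of error scales as 1/√n, so n₂ = n₁·(E₁/E₂)².
n₂ = 346 × (0.753/0.301)² = 346 × 6.258 = 2165.27
Round up: n₂ = 2166.

2166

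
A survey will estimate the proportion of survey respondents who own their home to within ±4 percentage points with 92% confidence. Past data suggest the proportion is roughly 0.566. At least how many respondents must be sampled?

For a proportion with margin E = 0.04 at 92% confidence, z = 1.751.
n = p̂(1−p̂)(z/E)² = 0.566 × 0.434 × (1.751/0.04)² = 470.72
Round up: n = 471.

471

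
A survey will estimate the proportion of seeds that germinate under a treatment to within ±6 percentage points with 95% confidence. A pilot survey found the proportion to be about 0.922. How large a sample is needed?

77

For a proportion with margin E = 0.06 at 95% confidence, z = 1.960.
n = p̂(1−p̂)(z/E)² = 0.922 × 0.078 × (1.960/0.06)² = 76.74
Round up: n = 77.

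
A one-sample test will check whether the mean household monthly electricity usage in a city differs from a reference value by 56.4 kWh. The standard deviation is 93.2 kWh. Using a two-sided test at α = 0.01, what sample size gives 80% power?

For a one-sample z-test, n = ((z_{α/2} + z_β)·σ/δ)².
z_{α/2} = 2.576 (two-sided α = 0.01); z_β = 0.842 (power 80% → β = 0.2).
n = (3.418 × 93.2 / 56.4)² = 31.90
Round up: n = 32.

n = 32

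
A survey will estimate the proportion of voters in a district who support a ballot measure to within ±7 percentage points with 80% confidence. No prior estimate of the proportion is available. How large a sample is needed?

For a proportion with margin E = 0.07 at 80% confidence, z = 1.282.
With no prior estimate, use p = 0.5, which maximizes p(1−p) at 0.25.
n = 0.25 × (z/E)² = 0.25 × (1.282/0.07)² = 83.85
Round up: n = 84.

84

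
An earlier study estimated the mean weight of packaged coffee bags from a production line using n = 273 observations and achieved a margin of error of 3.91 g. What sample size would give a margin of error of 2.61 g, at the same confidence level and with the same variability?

613

Margin of error scales as 1/√n, so n₂ = n₁·(E₁/E₂)².
n₂ = 273 × (3.91/2.61)² = 273 × 2.244 = 612.61
Round up: n₂ = 613.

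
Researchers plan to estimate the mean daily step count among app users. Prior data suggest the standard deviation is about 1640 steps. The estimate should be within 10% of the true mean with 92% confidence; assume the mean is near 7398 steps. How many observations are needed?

n = 16

For a mean, the margin of error is E = z·σ/√n, so n = (zσ/E)².
At 92% confidence, z = 1.751.
E = 10% of 7398 = 739.8 steps.
n = (1.751 × 1640 / 739.8)² = 15.07
Round up: n = 16.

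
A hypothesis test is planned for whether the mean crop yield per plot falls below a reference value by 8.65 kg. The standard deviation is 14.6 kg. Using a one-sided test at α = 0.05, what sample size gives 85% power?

For a one-sample z-test, n = ((z_α + z_β)·σ/δ)².
z_α = 1.645 (one-sided α = 0.05); z_β = 1.036 (power 85% → β = 0.15).
n = (2.681 × 14.6 / 8.65)² = 20.48
Round up: n = 21.

21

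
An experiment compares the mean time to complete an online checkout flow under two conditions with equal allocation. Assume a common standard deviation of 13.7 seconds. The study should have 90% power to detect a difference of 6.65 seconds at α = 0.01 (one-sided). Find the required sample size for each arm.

111 per group

For two equal groups, n per group = 2·((z_α + z_β)·σ/δ)².
z_α = 2.326; z_β = 1.282 (power 90%).
n = 2 × (3.608 × 13.7 / 6.65)² = 2 × 55.25 = 110.50
Round up: n = 111 per group.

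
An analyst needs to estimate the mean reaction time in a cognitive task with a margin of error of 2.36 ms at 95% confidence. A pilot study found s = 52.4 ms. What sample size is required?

For a mean, the margin of error is E = z·σ/√n, so n = (zσ/E)².
At 95% confidence, z = 1.960.
n = (1.960 × 52.4 / 2.36)² = 1893.87
Round up: n = 1894.

1894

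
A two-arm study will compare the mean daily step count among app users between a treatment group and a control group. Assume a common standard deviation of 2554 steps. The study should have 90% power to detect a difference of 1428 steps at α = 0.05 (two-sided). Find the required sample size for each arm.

For two equal groups, n per group = 2·((z_{α/2} + z_β)·σ/δ)².
z_{α/2} = 1.960; z_β = 1.282 (power 90%).
n = 2 × (3.242 × 2554 / 1428)² = 2 × 33.62 = 67.24
Round up: n = 68 per group.

68 per group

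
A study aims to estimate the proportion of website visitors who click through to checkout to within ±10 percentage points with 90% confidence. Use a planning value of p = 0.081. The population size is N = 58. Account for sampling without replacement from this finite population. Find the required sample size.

For a proportion with margin E = 0.1 at 90% confidence, z = 1.645.
n = p̂(1−p̂)(z/E)² = 0.081 × 0.919 × (1.645/0.1)² = 20.14 — call this n₀.
Finite-population correction with N = 58: n = n₀ / (1 + (n₀−1)/N) = 20.14 / 1.33 = 15.14
Round up: n = 16.

16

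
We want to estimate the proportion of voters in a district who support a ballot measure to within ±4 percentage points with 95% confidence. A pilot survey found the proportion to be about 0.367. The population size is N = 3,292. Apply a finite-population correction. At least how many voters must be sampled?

478

For a proportion with margin E = 0.04 at 95% confidence, z = 1.960.
n = p̂(1−p̂)(z/E)² = 0.367 × 0.633 × (1.960/0.04)² = 557.78 — call this n₀.
Finite-population correction with N = 3,292: n = n₀ / (1 + (n₀−1)/N) = 557.78 / 1.169 = 477.14
Round up: n = 478.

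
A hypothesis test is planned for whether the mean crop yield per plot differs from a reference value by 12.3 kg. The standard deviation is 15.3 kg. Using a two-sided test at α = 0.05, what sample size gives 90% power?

17

For a one-sample z-test, n = ((z_{α/2} + z_β)·σ/δ)².
z_{α/2} = 1.960 (two-sided α = 0.05); z_β = 1.282 (power 90% → β = 0.1).
n = (3.242 × 15.3 / 12.3)² = 16.26
Round up: n = 17.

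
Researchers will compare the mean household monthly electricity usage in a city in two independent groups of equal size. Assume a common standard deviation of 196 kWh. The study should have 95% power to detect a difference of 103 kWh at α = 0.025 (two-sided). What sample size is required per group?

110 per group

For two equal groups, n per group = 2·((z_{α/2} + z_β)·σ/δ)².
z_{α/2} = 2.241; z_β = 1.645 (power 95%).
n = 2 × (3.886 × 196 / 103)² = 2 × 54.68 = 109.36
Round up: n = 110 per group.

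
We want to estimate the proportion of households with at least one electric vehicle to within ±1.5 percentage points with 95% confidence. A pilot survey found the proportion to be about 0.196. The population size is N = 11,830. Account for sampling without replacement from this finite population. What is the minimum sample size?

For a proportion with margin E = 0.015 at 95% confidence, z = 1.960.
n = p̂(1−p̂)(z/E)² = 0.196 × 0.804 × (1.960/0.015)² = 2690.55 — call this n₀.
Finite-population correction with N = 11,830: n = n₀ / (1 + (n₀−1)/N) = 2690.55 / 1.227 = 2192.79
Round up: n = 2193.

2193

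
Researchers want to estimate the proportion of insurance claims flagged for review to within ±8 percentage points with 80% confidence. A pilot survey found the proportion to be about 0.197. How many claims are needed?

41

For a proportion with margin E = 0.08 at 80% confidence, z = 1.282.
n = p̂(1−p̂)(z/E)² = 0.197 × 0.803 × (1.282/0.08)² = 40.62
Round up: n = 41.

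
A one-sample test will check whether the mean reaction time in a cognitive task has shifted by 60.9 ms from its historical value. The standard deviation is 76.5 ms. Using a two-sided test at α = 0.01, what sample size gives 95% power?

For a one-sample z-test, n = ((z_{α/2} + z_β)·σ/δ)².
z_{α/2} = 2.576 (two-sided α = 0.01); z_β = 1.645 (power 95% → β = 0.05).
n = (4.221 × 76.5 / 60.9)² = 28.11
Round up: n = 29.

29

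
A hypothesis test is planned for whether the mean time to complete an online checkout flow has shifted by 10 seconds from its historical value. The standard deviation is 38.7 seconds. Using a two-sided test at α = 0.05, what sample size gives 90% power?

For a one-sample z-test, n = ((z_{α/2} + z_β)·σ/δ)².
z_{α/2} = 1.960 (two-sided α = 0.05); z_β = 1.282 (power 90% → β = 0.1).
n = (3.242 × 38.7 / 10)² = 157.42
Round up: n = 158.

158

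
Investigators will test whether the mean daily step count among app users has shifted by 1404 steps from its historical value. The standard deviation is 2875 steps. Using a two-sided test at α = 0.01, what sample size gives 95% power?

For a one-sample z-test, n = ((z_{α/2} + z_β)·σ/δ)².
z_{α/2} = 2.576 (two-sided α = 0.01); z_β = 1.645 (power 95% → β = 0.05).
n = (4.221 × 2875 / 1404)² = 74.71
Round up: n = 75.

n = 75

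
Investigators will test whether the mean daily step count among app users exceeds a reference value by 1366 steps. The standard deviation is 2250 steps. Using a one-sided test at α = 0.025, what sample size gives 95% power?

For a one-sample z-test, n = ((z_α + z_β)·σ/δ)².
z_α = 1.960 (one-sided α = 0.025); z_β = 1.645 (power 95% → β = 0.05).
n = (3.605 × 2250 / 1366)² = 35.26
Round up: n = 36.

36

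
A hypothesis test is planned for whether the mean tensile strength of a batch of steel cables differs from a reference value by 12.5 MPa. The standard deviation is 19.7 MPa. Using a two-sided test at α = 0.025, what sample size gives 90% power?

31

For a one-sample z-test, n = ((z_{α/2} + z_β)·σ/δ)².
z_{α/2} = 2.241 (two-sided α = 0.025); z_β = 1.282 (power 90% → β = 0.1).
n = (3.523 × 19.7 / 12.5)² = 30.83
Round up: n = 31.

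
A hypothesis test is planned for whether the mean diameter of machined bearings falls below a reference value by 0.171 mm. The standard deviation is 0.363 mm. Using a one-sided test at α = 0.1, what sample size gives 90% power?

n = 30

For a one-sample z-test, n = ((z_α + z_β)·σ/δ)².
z_α = 1.282 (one-sided α = 0.1); z_β = 1.282 (power 90% → β = 0.1).
n = (2.564 × 0.363 / 0.171)² = 29.62
Round up: n = 30.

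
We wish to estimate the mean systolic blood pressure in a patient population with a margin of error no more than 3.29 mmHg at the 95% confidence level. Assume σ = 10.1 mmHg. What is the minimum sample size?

For a mean, the margin of error is E = z·σ/√n, so n = (zσ/E)².
At 95% confidence, z = 1.960.
n = (1.960 × 10.1 / 3.29)² = 36.20
Round up: n = 37.

37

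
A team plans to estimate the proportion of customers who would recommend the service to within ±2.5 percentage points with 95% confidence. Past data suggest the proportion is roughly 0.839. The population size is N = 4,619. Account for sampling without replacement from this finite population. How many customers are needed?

For a proportion with margin E = 0.025 at 95% confidence, z = 1.960.
n = p̂(1−p̂)(z/E)² = 0.839 × 0.161 × (1.960/0.025)² = 830.27 — call this n₀.
Finite-population correction with N = 4,619: n = n₀ / (1 + (n₀−1)/N) = 830.27 / 1.18 = 703.62
Round up: n = 704.

704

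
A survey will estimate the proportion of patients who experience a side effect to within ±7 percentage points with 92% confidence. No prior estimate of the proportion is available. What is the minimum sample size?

n = 157

For a proportion with margin E = 0.07 at 92% confidence, z = 1.751.
With no prior estimate, use p = 0.5, which maximizes p(1−p) at 0.25.
n = 0.25 × (z/E)² = 0.25 × (1.751/0.07)² = 156.43
Round up: n = 157.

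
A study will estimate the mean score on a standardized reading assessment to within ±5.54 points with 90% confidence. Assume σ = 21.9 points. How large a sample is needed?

43

For a mean, the margin of error is E = z·σ/√n, so n = (zσ/E)².
At 90% confidence, z = 1.645.
n = (1.645 × 21.9 / 5.54)² = 42.29
Round up: n = 43.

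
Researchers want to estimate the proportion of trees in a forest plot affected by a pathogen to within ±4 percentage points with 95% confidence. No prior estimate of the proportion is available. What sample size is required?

601

For a proportion with margin E = 0.04 at 95% confidence, z = 1.960.
With no prior estimate, use p = 0.5, which maximizes p(1−p) at 0.25.
n = 0.25 × (z/E)² = 0.25 × (1.960/0.04)² = 600.25
Round up: n = 601.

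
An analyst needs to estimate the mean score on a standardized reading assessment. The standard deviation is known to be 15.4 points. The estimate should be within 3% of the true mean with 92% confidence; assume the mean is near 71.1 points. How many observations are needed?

160

For a mean, the margin of error is E = z·σ/√n, so n = (zσ/E)².
At 92% confidence, z = 1.751.
E = 3% of 71.1 = 2.133 points.
n = (1.751 × 15.4 / 2.133)² = 159.82
Round up: n = 160.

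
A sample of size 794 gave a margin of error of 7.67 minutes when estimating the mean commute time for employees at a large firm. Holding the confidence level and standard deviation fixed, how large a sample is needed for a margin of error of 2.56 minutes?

Margin of error scales as 1/√n, so n₂ = n₁·(E₁/E₂)².
n₂ = 794 × (7.67/2.56)² = 794 × 8.977 = 7127.74
Round up: n₂ = 7128.

7128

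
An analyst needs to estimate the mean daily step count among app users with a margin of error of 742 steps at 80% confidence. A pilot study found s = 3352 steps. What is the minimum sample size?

For a mean, the margin of error is E = z·σ/√n, so n = (zσ/E)².
At 80% confidence, z = 1.282.
n = (1.282 × 3352 / 742)² = 33.54
Round up: n = 34.

34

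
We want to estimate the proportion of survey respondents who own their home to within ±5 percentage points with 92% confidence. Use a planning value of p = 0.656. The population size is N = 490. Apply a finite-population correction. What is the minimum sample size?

178

For a proportion with margin E = 0.05 at 92% confidence, z = 1.751.
n = p̂(1−p̂)(z/E)² = 0.656 × 0.344 × (1.751/0.05)² = 276.75 — call this n₀.
Finite-population correction with N = 490: n = n₀ / (1 + (n₀−1)/N) = 276.75 / 1.563 = 177.06
Round up: n = 178.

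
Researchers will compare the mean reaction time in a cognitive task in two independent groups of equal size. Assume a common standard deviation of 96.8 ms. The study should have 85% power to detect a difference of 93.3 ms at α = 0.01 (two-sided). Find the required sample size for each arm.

29 per group

For two equal groups, n per group = 2·((z_{α/2} + z_β)·σ/δ)².
z_{α/2} = 2.576; z_β = 1.036 (power 85%).
n = 2 × (3.612 × 96.8 / 93.3)² = 2 × 14.04 = 28.08
Round up: n = 29 per group.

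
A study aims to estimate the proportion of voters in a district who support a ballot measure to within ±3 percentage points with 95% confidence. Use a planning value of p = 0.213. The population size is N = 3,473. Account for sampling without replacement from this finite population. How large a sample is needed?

n = 594

For a proportion with margin E = 0.03 at 95% confidence, z = 1.960.
n = p̂(1−p̂)(z/E)² = 0.213 × 0.787 × (1.960/0.03)² = 715.52 — call this n₀.
Finite-population correction with N = 3,473: n = n₀ / (1 + (n₀−1)/N) = 715.52 / 1.206 = 593.30
Round up: n = 594.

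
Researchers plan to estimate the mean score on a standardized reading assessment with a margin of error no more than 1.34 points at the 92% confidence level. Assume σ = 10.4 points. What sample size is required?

n = 185

For a mean, the margin of error is E = z·σ/√n, so n = (zσ/E)².
At 92% confidence, z = 1.751.
n = (1.751 × 10.4 / 1.34)² = 184.68
Round up: n = 185.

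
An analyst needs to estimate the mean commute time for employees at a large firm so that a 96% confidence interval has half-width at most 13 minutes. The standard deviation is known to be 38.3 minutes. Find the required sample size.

For a mean, the margin of error is E = z·σ/√n, so n = (zσ/E)².
At 96% confidence, z = 2.054.
n = (2.054 × 38.3 / 13)² = 36.62
Round up: n = 37.

37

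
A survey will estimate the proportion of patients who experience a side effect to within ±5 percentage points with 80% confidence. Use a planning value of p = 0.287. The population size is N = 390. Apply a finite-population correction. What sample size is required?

n = 101

For a proportion with margin E = 0.05 at 80% confidence, z = 1.282.
n = p̂(1−p̂)(z/E)² = 0.287 × 0.713 × (1.282/0.05)² = 134.53 — call this n₀.
Finite-population correction with N = 390: n = n₀ / (1 + (n₀−1)/N) = 134.53 / 1.342 = 100.25
Round up: n = 101.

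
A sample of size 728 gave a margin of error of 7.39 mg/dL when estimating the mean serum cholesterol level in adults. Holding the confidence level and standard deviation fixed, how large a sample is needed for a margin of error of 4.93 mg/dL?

Margin of error scales as 1/√n, so n₂ = n₁·(E₁/E₂)².
n₂ = 728 × (7.39/4.93)² = 728 × 2.247 = 1635.82
Round up: n₂ = 1636.

1636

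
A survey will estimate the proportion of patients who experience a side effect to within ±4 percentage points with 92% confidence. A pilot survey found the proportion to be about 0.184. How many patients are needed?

288

For a proportion with margin E = 0.04 at 92% confidence, z = 1.751.
n = p̂(1−p̂)(z/E)² = 0.184 × 0.816 × (1.751/0.04)² = 287.71
Round up: n = 288.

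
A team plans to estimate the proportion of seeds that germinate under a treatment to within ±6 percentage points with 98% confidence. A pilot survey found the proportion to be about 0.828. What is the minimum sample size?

215

For a proportion with margin E = 0.06 at 98% confidence, z = 2.326.
n = p̂(1−p̂)(z/E)² = 0.828 × 0.172 × (2.326/0.06)² = 214.03
Round up: n = 215.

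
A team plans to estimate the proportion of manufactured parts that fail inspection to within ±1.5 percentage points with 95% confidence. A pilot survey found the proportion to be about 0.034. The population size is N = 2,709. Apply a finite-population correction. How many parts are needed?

465

For a proportion with margin E = 0.015 at 95% confidence, z = 1.960.
n = p̂(1−p̂)(z/E)² = 0.034 × 0.966 × (1.960/0.015)² = 560.77 — call this n₀.
Finite-population correction with N = 2,709: n = n₀ / (1 + (n₀−1)/N) = 560.77 / 1.207 = 464.60
Round up: n = 465.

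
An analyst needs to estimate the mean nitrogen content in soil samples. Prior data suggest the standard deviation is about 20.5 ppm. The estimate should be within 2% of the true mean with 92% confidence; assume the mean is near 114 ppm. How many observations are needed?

248

For a mean, the margin of error is E = z·σ/√n, so n = (zσ/E)².
At 92% confidence, z = 1.751.
E = 2% of 114 = 2.28 ppm.
n = (1.751 × 20.5 / 2.28)² = 247.86
Round up: n = 248.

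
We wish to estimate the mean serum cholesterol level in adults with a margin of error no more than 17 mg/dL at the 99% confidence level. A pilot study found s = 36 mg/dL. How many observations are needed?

30

For a mean, the margin of error is E = z·σ/√n, so n = (zσ/E)².
At 99% confidence, z = 2.576.
n = (2.576 × 36 / 17)² = 29.76
Round up: n = 30.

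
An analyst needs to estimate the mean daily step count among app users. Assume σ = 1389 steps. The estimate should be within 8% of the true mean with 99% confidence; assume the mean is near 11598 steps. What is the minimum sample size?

For a mean, the margin of error is E = z·σ/√n, so n = (zσ/E)².
At 99% confidence, z = 2.576.
E = 8% of 11598 = 927.8 steps.
n = (2.576 × 1389 / 927.8)² = 14.87
Round up: n = 15.

n = 15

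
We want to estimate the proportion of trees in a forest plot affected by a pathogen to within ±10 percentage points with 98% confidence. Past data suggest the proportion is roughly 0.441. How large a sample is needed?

For a proportion with margin E = 0.1 at 98% confidence, z = 2.326.
n = p̂(1−p̂)(z/E)² = 0.441 × 0.559 × (2.326/0.1)² = 133.37
Round up: n = 134.

n = 134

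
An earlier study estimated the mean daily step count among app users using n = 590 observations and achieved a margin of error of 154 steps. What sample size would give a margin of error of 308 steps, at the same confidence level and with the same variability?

Margin of error scales as 1/√n, so n₂ = n₁·(E₁/E₂)².
n₂ = 590 × (154/308)² = 590 × 0.25 = 147.50
Round up: n₂ = 148.

n = 148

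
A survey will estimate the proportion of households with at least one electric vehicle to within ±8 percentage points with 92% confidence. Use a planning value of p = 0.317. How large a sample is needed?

For a proportion with margin E = 0.08 at 92% confidence, z = 1.751.
n = p̂(1−p̂)(z/E)² = 0.317 × 0.683 × (1.751/0.08)² = 103.72
Round up: n = 104.

n = 104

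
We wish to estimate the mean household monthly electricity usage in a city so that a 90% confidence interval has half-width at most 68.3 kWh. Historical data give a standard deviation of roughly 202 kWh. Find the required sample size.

For a mean, the margin of error is E = z·σ/√n, so n = (zσ/E)².
At 90% confidence, z = 1.645.
n = (1.645 × 202 / 68.3)² = 23.67
Round up: n = 24.

24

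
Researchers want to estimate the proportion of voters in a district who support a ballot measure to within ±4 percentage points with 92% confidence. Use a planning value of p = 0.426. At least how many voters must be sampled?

469

For a proportion with margin E = 0.04 at 92% confidence, z = 1.751.
n = p̂(1−p̂)(z/E)² = 0.426 × 0.574 × (1.751/0.04)² = 468.57
Round up: n = 469.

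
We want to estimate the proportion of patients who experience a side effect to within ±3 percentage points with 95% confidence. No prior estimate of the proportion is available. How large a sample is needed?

For a proportion with margin E = 0.03 at 95% confidence, z = 1.960.
With no prior estimate, use p = 0.5, which maximizes p(1−p) at 0.25.
n = 0.25 × (z/E)² = 0.25 × (1.960/0.03)² = 1067.11
Round up: n = 1068.

n = 1068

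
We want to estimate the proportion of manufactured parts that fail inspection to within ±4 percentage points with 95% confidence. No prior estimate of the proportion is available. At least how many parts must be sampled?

For a proportion with margin E = 0.04 at 95% confidence, z = 1.960.
With no prior estimate, use p = 0.5, which maximizes p(1−p) at 0.25.
n = 0.25 × (z/E)² = 0.25 × (1.960/0.04)² = 600.25
Round up: n = 601.

601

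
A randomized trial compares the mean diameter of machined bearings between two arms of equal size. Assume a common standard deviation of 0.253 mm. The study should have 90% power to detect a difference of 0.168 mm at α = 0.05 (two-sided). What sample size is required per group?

For two equal groups, n per group = 2·((z_{α/2} + z_β)·σ/δ)².
z_{α/2} = 1.960; z_β = 1.282 (power 90%).
n = 2 × (3.242 × 0.253 / 0.168)² = 2 × 23.84 = 47.68
Round up: n = 48 per group.

48 per group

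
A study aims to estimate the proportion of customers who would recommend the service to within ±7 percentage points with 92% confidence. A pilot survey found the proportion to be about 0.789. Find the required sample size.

For a proportion with margin E = 0.07 at 92% confidence, z = 1.751.
n = p̂(1−p̂)(z/E)² = 0.789 × 0.211 × (1.751/0.07)² = 104.17
Round up: n = 105.

105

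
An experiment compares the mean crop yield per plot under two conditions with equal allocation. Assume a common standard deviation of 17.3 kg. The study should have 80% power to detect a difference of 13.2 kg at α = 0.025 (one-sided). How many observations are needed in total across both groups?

For two equal groups, n per group = 2·((z_α + z_β)·σ/δ)².
z_α = 1.960; z_β = 0.842 (power 80%).
n = 2 × (2.802 × 17.3 / 13.2)² = 2 × 13.49 = 26.98
Round up: n = 27 per group.
Total across both groups: 2 × 27 = 54.

54 total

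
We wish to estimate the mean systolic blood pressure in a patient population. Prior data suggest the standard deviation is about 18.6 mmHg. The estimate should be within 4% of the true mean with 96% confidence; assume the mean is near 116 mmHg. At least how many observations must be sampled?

For a mean, the margin of error is E = z·σ/√n, so n = (zσ/E)².
At 96% confidence, z = 2.054.
E = 4% of 116 = 4.64 mmHg.
n = (2.054 × 18.6 / 4.64)² = 67.79
Round up: n = 68.

68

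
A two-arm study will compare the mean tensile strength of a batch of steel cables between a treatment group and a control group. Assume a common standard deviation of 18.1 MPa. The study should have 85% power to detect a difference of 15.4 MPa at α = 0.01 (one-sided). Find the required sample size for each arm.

For two equal groups, n per group = 2·((z_α + z_β)·σ/δ)².
z_α = 2.326; z_β = 1.036 (power 85%).
n = 2 × (3.362 × 18.1 / 15.4)² = 2 × 15.61 = 31.22
Round up: n = 32 per group.

32 per group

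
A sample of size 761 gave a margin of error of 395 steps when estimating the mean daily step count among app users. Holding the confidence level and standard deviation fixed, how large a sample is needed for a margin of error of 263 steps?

Margin of error scales as 1/√n, so n₂ = n₁·(E₁/E₂)².
n₂ = 761 × (395/263)² = 761 × 2.256 = 1716.82
Round up: n₂ = 1717.

1717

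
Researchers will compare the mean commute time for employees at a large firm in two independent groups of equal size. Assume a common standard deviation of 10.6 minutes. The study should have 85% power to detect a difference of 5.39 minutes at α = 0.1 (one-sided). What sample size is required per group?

42 per group

For two equal groups, n per group = 2·((z_α + z_β)·σ/δ)².
z_α = 1.282; z_β = 1.036 (power 85%).
n = 2 × (2.318 × 10.6 / 5.39)² = 2 × 20.78 = 41.56
Round up: n = 42 per group.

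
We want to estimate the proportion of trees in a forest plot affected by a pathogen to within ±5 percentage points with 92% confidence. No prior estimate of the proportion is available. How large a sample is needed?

For a proportion with margin E = 0.05 at 92% confidence, z = 1.751.
With no prior estimate, use p = 0.5, which maximizes p(1−p) at 0.25.
n = 0.25 × (z/E)² = 0.25 × (1.751/0.05)² = 306.60
Round up: n = 307.

307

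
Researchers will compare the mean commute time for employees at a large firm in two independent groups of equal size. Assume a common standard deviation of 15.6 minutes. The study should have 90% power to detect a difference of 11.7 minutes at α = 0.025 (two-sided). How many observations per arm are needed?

45 per group

For two equal groups, n per group = 2·((z_{α/2} + z_β)·σ/δ)².
z_{α/2} = 2.241; z_β = 1.282 (power 90%).
n = 2 × (3.523 × 15.6 / 11.7)² = 2 × 22.06 = 44.12
Round up: n = 45 per group.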